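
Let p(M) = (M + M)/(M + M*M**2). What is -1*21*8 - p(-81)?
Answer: -551209/3281 ≈ -168.00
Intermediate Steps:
p(M) = 2*M/(M + M**3) (p(M) = (2*M)/(M + M**3) = 2*M/(M + M**3))
-1*21*8 - p(-81) = -1*21*8 - 2/(1 + (-81)**2) = -21*8 - 2/(1 + 6561) = -168 - 2/6562 = -168 - 1*1/3281 = -168 - 1/3281 = -551209/3281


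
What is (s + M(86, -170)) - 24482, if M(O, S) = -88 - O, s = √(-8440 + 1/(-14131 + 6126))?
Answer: -24656 + I*√540835419005/8005 ≈ -24656.0 + 91.87*I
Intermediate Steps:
s = I*√540835419005/8005 (s = √(-8440 + 1/(-8005)) = √(-8440 - 1/8005) = √(-67562201/8005) = I*√540835419005/8005 ≈ 91.87*I)
(s + M(86, -170)) - 24482 = (I*√540835419005/8005 + (-88 - 1*86)) - 24482 = (I*√540835419005/8005 + (-88 - 86)) - 24482 = (I*√540835419005/8005 - 174) - 24482 = (-174 + I*√540835419005/8005) - 24482 = -24656 + I*√540835419005/8005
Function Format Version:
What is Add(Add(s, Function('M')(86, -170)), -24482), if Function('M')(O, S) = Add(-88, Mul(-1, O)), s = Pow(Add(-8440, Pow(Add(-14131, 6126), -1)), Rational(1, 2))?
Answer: Add(-24656, Mul(Rational(1, 8005), I, Pow(540835419005, Rational(1, 2)))) ≈ Add(-24656., Mul(91.870, I))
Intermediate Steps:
s = Mul(Rational(1, 8005), I, Pow(540835419005, Rational(1, 2))) (s = Pow(Add(-8440, Pow(-8005, -1)), Rational(1, 2)) = Pow(Add(-8440, Rational(-1, 8005)), Rational(1, 2)) = Pow(Rational(-67562201, 8005), Rational(1, 2)) = Mul(Rational(1, 8005), I, Pow(540835419005, Rational(1, 2))) ≈ Mul(91.870, I))
Add(Add(s, Function('M')(86, -170)), -24482) = Add(Add(Mul(Rational(1, 8005), I, Pow(540835419005, Rational(1, 2))), Add(-88, Mul(-1, 86))), -24482) = Add(Add(Mul(Rational(1, 8005), I, Pow(540835419005, Rational(1, 2))), Add(-88, -86)), -24482) = Add(Add(Mul(Rational(1, 8005), I, Pow(540835419005, Rational(1, 2))), -174), -24482) = Add(Add(-174, Mul(Rational(1, 8005), I, Pow(540835419005, Rational(1, 2)))), -24482) = Add(-24656, Mul(Rational(1, 8005), I, Pow(540835419005, Rational(1, 2))))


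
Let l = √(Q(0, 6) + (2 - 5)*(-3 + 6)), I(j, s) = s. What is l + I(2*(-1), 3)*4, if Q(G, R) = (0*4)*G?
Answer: 12 + 3*I ≈ 12.0 + 3.0*I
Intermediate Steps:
Q(G, R) = 0 (Q(G, R) = 0*G = 0)
l = 3*I (l = √(0 + (2 - 5)*(-3 + 6)) = √(0 - 3*3) = √(0 - 9) = √(-9) = 3*I ≈ 3.0*I)
l + I(2*(-1), 3)*4 = 3*I + 3*4 = 3*I + 12 = 12 + 3*I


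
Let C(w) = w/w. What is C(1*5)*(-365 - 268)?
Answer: -633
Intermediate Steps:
C(w) = 1
C(1*5)*(-365 - 268) = 1*(-365 - 268) = 1*(-633) = -633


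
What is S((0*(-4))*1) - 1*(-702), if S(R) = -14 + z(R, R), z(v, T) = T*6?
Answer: 688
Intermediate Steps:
z(v, T) = 6*T
S(R) = -14 + 6*R
S((0*(-4))*1) - 1*(-702) = (-14 + 6*((0*(-4))*1)) - 1*(-702) = (-14 + 6*(0*1)) + 702 = (-14 + 6*0) + 702 = (-14 + 0) + 702 = -14 + 702 = 688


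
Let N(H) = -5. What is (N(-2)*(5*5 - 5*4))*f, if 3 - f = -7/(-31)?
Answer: -2150/31 ≈ -69.355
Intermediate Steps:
f = 86/31 (f = 3 - (-7)/(-31) = 3 - (-7)*(-1)/31 = 3 - 1*7/31 = 3 - 7/31 = 86/31 ≈ 2.7742)
(N(-2)*(5*5 - 5*4))*f = -5*(5*5 - 5*4)*(86/31) = -5*(25 - 20)*(86/31) = -5*5*(86/31) = -25*86/31 = -2150/31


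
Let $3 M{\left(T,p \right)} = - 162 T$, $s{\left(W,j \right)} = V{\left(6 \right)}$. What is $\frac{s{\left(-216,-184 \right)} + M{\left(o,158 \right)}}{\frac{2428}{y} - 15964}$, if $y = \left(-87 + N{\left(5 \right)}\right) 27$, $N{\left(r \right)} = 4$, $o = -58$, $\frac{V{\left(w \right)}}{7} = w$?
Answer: $- \frac{3556467}{17888876} \approx -0.19881$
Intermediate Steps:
$V{\left(w \right)} = 7 w$
$s{\left(W,j \right)} = 42$ ($s{\left(W,j \right)} = 7 \cdot 6 = 42$)
$M{\left(T,p \right)} = - 54 T$ ($M{\left(T,p \right)} = \frac{\left(-162\right) T}{3} = - 54 T$)
$y = -2241$ ($y = \left(-87 + 4\right) 27 = \left(-83\right) 27 = -2241$)
$\frac{s{\left(-216,-184 \right)} + M{\left(o,158 \right)}}{\frac{2428}{y} - 15964} = \frac{42 - -3132}{\frac{2428}{-2241} - 15964} = \frac{42 + 3132}{2428 \left(- \frac{1}{2241}\right) - 15964} = \frac{3174}{- \frac{2428}{2241} - 15964} = \frac{3174}{- \frac{35777752}{2241}} = 3174 \left(- \frac{2241}{35777752}\right) = - \frac{3556467}{17888876}$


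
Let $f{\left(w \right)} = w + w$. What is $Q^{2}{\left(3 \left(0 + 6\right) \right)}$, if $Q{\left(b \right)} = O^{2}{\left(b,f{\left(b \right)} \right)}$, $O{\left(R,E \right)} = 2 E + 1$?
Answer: $28398241$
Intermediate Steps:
$f{\left(w \right)} = 2 w$
$O{\left(R,E \right)} = 1 + 2 E$
$Q{\left(b \right)} = \left(1 + 4 b\right)^{2}$ ($Q{\left(b \right)} = \left(1 + 2 \cdot 2 b\right)^{2} = \left(1 + 4 b\right)^{2}$)
$Q^{2}{\left(3 \left(0 + 6\right) \right)} = \left(\left(1 + 4 \cdot 3 \left(0 + 6\right)\right)^{2}\right)^{2} = \left(\left(1 + 4 \cdot 3 \cdot 6\right)^{2}\right)^{2} = \left(\left(1 + 4 \cdot 18\right)^{2}\right)^{2} = \left(\left(1 + 72\right)^{2}\right)^{2} = \left(73^{2}\right)^{2} = 5329^{2} = 28398241$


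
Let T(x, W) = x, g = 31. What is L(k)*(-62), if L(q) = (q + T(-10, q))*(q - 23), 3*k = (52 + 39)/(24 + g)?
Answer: -358021232/27225 ≈ -13150.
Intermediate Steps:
k = 91/165 (k = ((52 + 39)/(24 + 31))/3 = (91/55)/3 = (91*(1/55))/3 = (⅓)*(91/55) = 91/165 ≈ 0.55152)
L(q) = (-23 + q)*(-10 + q) (L(q) = (q - 10)*(q - 23) = (-10 + q)*(-23 + q) = (-23 + q)*(-10 + q))
L(k)*(-62) = (230 + (91/165)² - 33*91/165)*(-62) = (230 + 8281/27225 - 91/5)*(-62) = (5774536/27225)*(-62) = -358021232/27225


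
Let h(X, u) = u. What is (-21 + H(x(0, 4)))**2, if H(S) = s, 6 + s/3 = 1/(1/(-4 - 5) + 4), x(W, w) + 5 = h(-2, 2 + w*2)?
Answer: 1790244/1225 ≈ 1461.4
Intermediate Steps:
x(W, w) = -3 + 2*w (x(W, w) = -5 + (2 + w*2) = -5 + (2 + 2*w) = -3 + 2*w)
s = -603/35 (s = -18 + 3/(1/(-4 - 5) + 4) = -18 + 3/(1/(-9) + 4) = -18 + 3/(-1/9 + 4) = -18 + 3/(35/9) = -18 + 3*(9/35) = -18 + 27/35 = -603/35 ≈ -17.229)
H(S) = -603/35
(-21 + H(x(0, 4)))**2 = (-21 - 603/35)**2 = (-1338/35)**2 = 1790244/1225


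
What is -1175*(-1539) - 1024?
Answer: 1807301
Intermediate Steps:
-1175*(-1539) - 1024 = 1808325 - 1024 = 1807301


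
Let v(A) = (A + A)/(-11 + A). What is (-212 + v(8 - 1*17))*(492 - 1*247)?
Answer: -103439/2 ≈ -51720.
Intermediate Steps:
v(A) = 2*A/(-11 + A) (v(A) = (2*A)/(-11 + A) = 2*A/(-11 + A))
(-212 + v(8 - 1*17))*(492 - 1*247) = (-212 + 2*(8 - 1*17)/(-11 + (8 - 1*17)))*(492 - 1*247) = (-212 + 2*(8 - 17)/(-11 + (8 - 17)))*(492 - 247) = (-212 + 2*(-9)/(-11 - 9))*245 = (-212 + 2*(-9)/(-20))*245 = (-212 + 2*(-9)*(-1/20))*245 = (-212 + 9/10)*245 = -2111/10*245 = -103439/2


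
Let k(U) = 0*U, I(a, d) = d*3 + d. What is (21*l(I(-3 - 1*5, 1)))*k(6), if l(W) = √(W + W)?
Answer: 0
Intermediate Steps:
I(a, d) = 4*d (I(a, d) = 3*d + d = 4*d)
l(W) = √2*√W (l(W) = √(2*W) = √2*√W)
k(U) = 0
(21*l(I(-3 - 1*5, 1)))*k(6) = (21*(√2*√(4*1)))*0 = (21*(√2*√4))*0 = (21*(√2*2))*0 = (21*(2*√2))*0 = (42*√2)*0 = 0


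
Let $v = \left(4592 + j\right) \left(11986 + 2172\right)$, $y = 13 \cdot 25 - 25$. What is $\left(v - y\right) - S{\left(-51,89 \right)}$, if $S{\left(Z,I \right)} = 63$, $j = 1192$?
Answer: $81889509$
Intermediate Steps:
$y = 300$ ($y = 325 - 25 = 300$)
$v = 81889872$ ($v = \left(4592 + 1192\right) \left(11986 + 2172\right) = 5784 \cdot 14158 = 81889872$)
$\left(v - y\right) - S{\left(-51,89 \right)} = \left(81889872 - 300\right) - 63 = 81889572 - 63 = 81889509$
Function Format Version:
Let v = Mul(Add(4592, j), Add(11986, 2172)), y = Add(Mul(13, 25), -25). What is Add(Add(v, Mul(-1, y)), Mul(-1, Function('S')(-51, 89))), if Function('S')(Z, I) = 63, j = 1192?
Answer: 81889509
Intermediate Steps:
y = 300 (y = Add(325, -25) = 300)
v = 81889872 (v = Mul(Add(4592, 1192), Add(11986, 2172)) = Mul(5784, 14158) = 81889872)
Add(Add(v, Mul(-1, y)), Mul(-1, Function('S')(-51, 89))) = Add(Add(81889872, Mul(-1, 300)), Mul(-1, 63)) = Add(Add(81889872, -300), -63) = Add(81889572, -63) = 81889509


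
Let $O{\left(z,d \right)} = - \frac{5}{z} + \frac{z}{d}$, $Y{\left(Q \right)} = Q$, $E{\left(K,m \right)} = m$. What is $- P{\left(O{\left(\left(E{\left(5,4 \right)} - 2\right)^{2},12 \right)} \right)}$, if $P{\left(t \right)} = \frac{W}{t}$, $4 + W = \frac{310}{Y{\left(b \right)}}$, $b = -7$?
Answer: $- \frac{4056}{77} \approx -52.675$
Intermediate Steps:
$W = - \frac{338}{7}$ ($W = -4 + \frac{310}{-7} = -4 + 310 \left(- \frac{1}{7}\right) = -4 - \frac{310}{7} = - \frac{338}{7} \approx -48.286$)
$P{\left(t \right)} = - \frac{338}{7 t}$
$- P{\left(O{\left(\left(E{\left(5,4 \right)} - 2\right)^{2},12 \right)} \right)} = - \frac{-338}{7 \left(- \frac{5}{\left(4 - 2\right)^{2}} + \frac{\left(4 - 2\right)^{2}}{12}\right)} = - \frac{-338}{7 \left(- \frac{5}{2^{2}} + 2^{2} \cdot \frac{1}{12}\right)} = - \frac{-338}{7 \left(- \frac{5}{4} + 4 \cdot \frac{1}{12}\right)} = - \frac{-338}{7 \left(\left(-5\right) \frac{1}{4} + \frac{1}{3}\right)} = - \frac{-338}{7 \left(- \frac{5}{4} + \frac{1}{3}\right)} = - \frac{-338}{7 \left(- \frac{11}{12}\right)} = - \frac{\left(-338\right) \left(-12\right)}{7 \cdot 11} = \left(-1\right) \frac{4056}{77} = - \frac{4056}{77}$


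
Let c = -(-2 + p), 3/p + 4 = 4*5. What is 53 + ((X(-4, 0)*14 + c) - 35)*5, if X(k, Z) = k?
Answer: -6287/16 ≈ -392.94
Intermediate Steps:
p = 3/16 (p = 3/(-4 + 4*5) = 3/(-4 + 20) = 3/16 ≈ 0.18750)
c = 29/16 (c = -(-2 + 3/16) = -1*(-29/16) = 29/16 ≈ 1.8125)
53 + ((X(-4, 0)*14 + c) - 35)*5 = 53 + ((-4*14 + 29/16) - 35)*5 = 53 + ((-56 + 29/16) - 35)*5 = 53 + (-867/16 - 35)*5 = 53 - 1427/16*5 = 53 - 7135/16 = -6287/16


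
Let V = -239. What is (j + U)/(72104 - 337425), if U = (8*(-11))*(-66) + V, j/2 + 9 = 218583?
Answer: -442717/265321 ≈ -1.6686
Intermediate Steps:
j = 437148 (j = -18 + 2*218583 = -18 + 437166 = 437148)
U = 5569 (U = (8*(-11))*(-66) - 239 = -88*(-66) - 239 = 5808 - 239 = 5569)
(j + U)/(72104 - 337425) = (437148 + 5569)/(72104 - 337425) = 442717/(-265321) = 442717*(-1/265321) = -442717/265321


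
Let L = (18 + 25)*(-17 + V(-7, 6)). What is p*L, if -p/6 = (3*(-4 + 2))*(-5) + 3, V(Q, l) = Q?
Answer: 204336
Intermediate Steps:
p = -198 (p = -6*((3*(-4 + 2))*(-5) + 3) = -6*((3*(-2))*(-5) + 3) = -6*(-6*(-5) + 3) = -6*(30 + 3) = -6*33 = -198)
L = -1032 (L = (18 + 25)*(-17 - 7) = 43*(-24) = -1032)
p*L = -198*(-1032) = 204336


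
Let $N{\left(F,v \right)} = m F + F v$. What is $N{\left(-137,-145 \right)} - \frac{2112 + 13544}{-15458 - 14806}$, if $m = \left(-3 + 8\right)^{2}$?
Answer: $\frac{62194477}{3783} \approx 16441.0$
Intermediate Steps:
$m = 25$ ($m = 5^{2} = 25$)
$N{\left(F,v \right)} = 25 F + F v$
$N{\left(-137,-145 \right)} - \frac{2112 + 13544}{-15458 - 14806} = - 137 \left(25 - 145\right) - \frac{2112 + 13544}{-15458 - 14806} = \left(-137\right) \left(-120\right) - \frac{15656}{-30264} = 16440 - 15656 \left(- \frac{1}{30264}\right) = 16440 - - \frac{1957}{3783} = 16440 + \frac{1957}{3783} = \frac{62194477}{3783}$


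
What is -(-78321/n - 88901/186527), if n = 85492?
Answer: 183547979/131789804 ≈ 1.3927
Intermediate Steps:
-(-78321/n - 88901/186527) = -(-78321/85492 - 88901/186527) = -1*(-183547979/131789804) = 183547979/131789804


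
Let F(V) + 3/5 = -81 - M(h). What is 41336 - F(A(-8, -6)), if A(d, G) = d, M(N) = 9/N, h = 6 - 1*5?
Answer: 207133/5 ≈ 41427.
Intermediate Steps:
h = 1 (h = 6 - 5 = 1)
F(V) = -453/5 (F(V) = -3/5 + (-81 - 9/1) = -3/5 + (-81 - 9) = -3/5 - 90 = -453/5)
41336 - F(A(-8, -6)) = 41336 - 1*(-453/5) = 41336 + 453/5 = 207133/5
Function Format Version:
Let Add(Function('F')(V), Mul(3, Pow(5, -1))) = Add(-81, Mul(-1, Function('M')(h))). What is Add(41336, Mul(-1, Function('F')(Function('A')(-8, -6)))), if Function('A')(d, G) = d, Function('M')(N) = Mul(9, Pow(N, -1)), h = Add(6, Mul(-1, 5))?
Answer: Rational(207133, 5) ≈ 41427.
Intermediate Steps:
h = 1 (h = Add(6, -5) = 1)
Function('F')(V) = Rational(-453, 5) (Function('F')(V) = Add(Rational(-3, 5), Add(-81, Mul(-1, Mul(9, Pow(1, -1))))) = Add(Rational(-3, 5), Add(-81, Mul(-1, Mul(9, 1)))) = Add(Rational(-3, 5), Add(-81, Mul(-1, 9))) = Add(Rational(-3, 5), Add(-81, -9)) = Add(Rational(-3, 5), -90) = Rational(-453, 5))
Add(41336, Mul(-1, Function('F')(Function('A')(-8, -6)))) = Add(41336, Mul(-1, Rational(-453, 5))) = Add(41336, Rational(453, 5)) = Rational(207133, 5)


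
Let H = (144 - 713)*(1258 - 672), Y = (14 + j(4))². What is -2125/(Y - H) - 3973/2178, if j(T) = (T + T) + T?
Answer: -22200788/12128193 ≈ -1.8305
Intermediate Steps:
j(T) = 3*T (j(T) = 2*T + T = 3*T)
Y = 676 (Y = (14 + 3*4)² = (14 + 12)² = 26² = 676)
H = -333434 (H = -569*586 = -333434)
-2125/(Y - H) - 3973/2178 = -2125/(676 - 1*(-333434)) - 3973/2178 = -2125/(676 + 333434) - 3973*1/2178 = -2125/334110 - 3973/2178 = -2125*1/334110 - 3973/2178 = -425/66822 - 3973/2178 = -22200788/12128193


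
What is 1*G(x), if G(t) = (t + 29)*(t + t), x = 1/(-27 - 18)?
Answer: -2608/2025 ≈ -1.2879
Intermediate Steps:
x = -1/45 (x = 1/(-45) = -1/45 ≈ -0.022222)
G(t) = 2*t*(29 + t) (G(t) = (29 + t)*(2*t) = 2*t*(29 + t))
1*G(x) = 1*(2*(-1/45)*(29 - 1/45)) = 1*(2*(-1/45)*(1304/45)) = 1*(-2608/2025) = -2608/2025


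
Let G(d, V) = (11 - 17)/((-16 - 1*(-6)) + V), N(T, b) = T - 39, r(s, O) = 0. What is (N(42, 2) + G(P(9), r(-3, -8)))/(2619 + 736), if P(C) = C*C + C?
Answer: 18/16775 ≈ 0.0010730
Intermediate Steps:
N(T, b) = -39 + T
P(C) = C + C**2 (P(C) = C**2 + C = C + C**2)
G(d, V) = -6/(-10 + V) (G(d, V) = -6/((-16 + 6) + V) = -6/(-10 + V))
(N(42, 2) + G(P(9), r(-3, -8)))/(2619 + 736) = ((-39 + 42) - 6/(-10 + 0))/(2619 + 736) = (3 - 6/(-10))/3355 = (3 - 6*(-1/10))*(1/3355) = (3 + 3/5)*(1/3355) = (18/5)*(1/3355) = 18/16775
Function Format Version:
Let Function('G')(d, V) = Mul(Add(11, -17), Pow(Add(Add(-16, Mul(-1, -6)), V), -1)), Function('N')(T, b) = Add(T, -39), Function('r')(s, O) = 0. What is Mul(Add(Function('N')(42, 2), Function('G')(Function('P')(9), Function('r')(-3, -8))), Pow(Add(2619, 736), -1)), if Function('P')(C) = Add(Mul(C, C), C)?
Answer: Rational(18, 16775) ≈ 0.0010730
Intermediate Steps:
Function('N')(T, b) = Add(-39, T)
Function('P')(C) = Add(C, Pow(C, 2)) (Function('P')(C) = Add(Pow(C, 2), C) = Add(C, Pow(C, 2)))
Function('G')(d, V) = Mul(-6, Pow(Add(-10, V), -1)) (Function('G')(d, V) = Mul(-6, Pow(Add(Add(-16, 6), V), -1)) = Mul(-6, Pow(Add(-10, V), -1)))
Mul(Add(Function('N')(42, 2), Function('G')(Function('P')(9), Function('r')(-3, -8))), Pow(Add(2619, 736), -1)) = Mul(Add(Add(-39, 42), Mul(-6, Pow(Add(-10, 0), -1))), Pow(Add(2619, 736), -1)) = Mul(Add(3, Mul(-6, Pow(-10, -1))), Pow(3355, -1)) = Mul(Add(3, Mul(-6, Rational(-1, 10))), Rational(1, 3355)) = Mul(Add(3, Rational(3, 5)), Rational(1, 3355)) = Mul(Rational(18, 5), Rational(1, 3355)) = Rational(18, 16775)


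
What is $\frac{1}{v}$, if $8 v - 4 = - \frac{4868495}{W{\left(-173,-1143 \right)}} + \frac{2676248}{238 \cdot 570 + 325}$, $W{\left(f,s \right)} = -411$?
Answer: $\frac{447118680}{663365789843} \approx 0.00067401$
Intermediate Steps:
$v = \frac{663365789843}{447118680}$ ($v = \frac{1}{2} + \frac{- \frac{4868495}{-411} + \frac{2676248}{238 \cdot 570 + 325}}{8} = \frac{1}{2} + \frac{\left(-4868495\right) \left(- \frac{1}{411}\right) + \frac{2676248}{135660 + 325}}{8} = \frac{1}{2} + \frac{\frac{4868495}{411} + \frac{2676248}{135985}}{8} = \frac{1}{2} + \frac{1}{8} \cdot \frac{663142230503}{55889835} = \frac{1}{2} + \frac{663142230503}{447118680} = \frac{663365789843}{447118680} \approx 1483.6$)
$\frac{1}{v} = \frac{1}{\frac{663365789843}{447118680}} = \frac{447118680}{663365789843}$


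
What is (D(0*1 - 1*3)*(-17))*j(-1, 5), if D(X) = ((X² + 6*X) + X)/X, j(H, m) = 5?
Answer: -340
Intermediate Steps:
D(X) = (X² + 7*X)/X
(D(0*1 - 1*3)*(-17))*j(-1, 5) = ((7 + (0*1 - 1*3))*(-17))*5 = ((7 + (0 - 3))*(-17))*5 = ((7 - 3)*(-17))*5 = (4*(-17))*5 = -68*5 = -340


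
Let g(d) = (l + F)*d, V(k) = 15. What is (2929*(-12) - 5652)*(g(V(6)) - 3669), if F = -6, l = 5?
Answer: 150307200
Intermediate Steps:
g(d) = -d (g(d) = (5 - 6)*d = -d)
(2929*(-12) - 5652)*(g(V(6)) - 3669) = (2929*(-12) - 5652)*(-1*15 - 3669) = (-35148 - 5652)*(-15 - 3669) = -40800*(-3684) = 150307200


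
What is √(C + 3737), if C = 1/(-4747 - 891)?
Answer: √118788177790/5638 ≈ 61.131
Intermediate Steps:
C = -1/5638 (C = 1/(-5638) = -1/5638 ≈ -0.00017737)
√(C + 3737) = √(-1/5638 + 3737) = √(21069205/5638) = √118788177790/5638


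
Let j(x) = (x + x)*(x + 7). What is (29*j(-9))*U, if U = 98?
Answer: 102312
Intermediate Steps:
j(x) = 2*x*(7 + x) (j(x) = (2*x)*(7 + x) = 2*x*(7 + x))
(29*j(-9))*U = (29*(2*(-9)*(7 - 9)))*98 = (29*(2*(-9)*(-2)))*98 = (29*36)*98 = 1044*98 = 102312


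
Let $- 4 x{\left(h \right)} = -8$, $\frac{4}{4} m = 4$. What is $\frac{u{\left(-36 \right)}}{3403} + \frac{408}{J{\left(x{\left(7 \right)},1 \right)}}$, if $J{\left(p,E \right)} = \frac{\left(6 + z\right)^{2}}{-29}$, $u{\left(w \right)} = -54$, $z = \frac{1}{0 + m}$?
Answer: $- \frac{644262486}{2126875} \approx -302.92$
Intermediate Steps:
$m = 4$
$z = \frac{1}{4}$ ($z = \frac{1}{0 + 4} = \frac{1}{4} \approx 0.25$)
$x{\left(h \right)} = 2$ ($x{\left(h \right)} = \left(- \frac{1}{4}\right) \left(-8\right) = 2$)
$J{\left(p,E \right)} = - \frac{625}{464}$ ($J{\left(p,E \right)} = \frac{\left(6 + \frac{1}{4}\right)^{2}}{-29} = \left(\frac{25}{4}\right)^{2} \left(- \frac{1}{29}\right) = \frac{625}{16} \left(- \frac{1}{29}\right) = - \frac{625}{464}$)
$\frac{u{\left(-36 \right)}}{3403} + \frac{408}{J{\left(x{\left(7 \right)},1 \right)}} = - \frac{54}{3403} + \frac{408}{- \frac{625}{464}} = \left(-54\right) \frac{1}{3403} + 408 \left(- \frac{464}{625}\right) = - \frac{54}{3403} - \frac{189312}{625} = - \frac{644262486}{2126875}$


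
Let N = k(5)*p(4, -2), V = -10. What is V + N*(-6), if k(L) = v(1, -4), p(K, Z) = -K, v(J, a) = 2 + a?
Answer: -58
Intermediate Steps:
k(L) = -2 (k(L) = 2 - 4 = -2)
N = 8 (N = -(-2)*4 = -2*(-4) = 8)
V + N*(-6) = -10 + 8*(-6) = -10 - 48 = -58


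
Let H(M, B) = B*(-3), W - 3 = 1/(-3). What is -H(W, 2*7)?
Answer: 42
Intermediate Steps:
W = 8/3 (W = 3 + 1/(-3) = 3 - ⅓ = 8/3 ≈ 2.6667)
H(M, B) = -3*B
-H(W, 2*7) = -(-3)*2*7 = -(-3)*14 = -1*(-42) = 42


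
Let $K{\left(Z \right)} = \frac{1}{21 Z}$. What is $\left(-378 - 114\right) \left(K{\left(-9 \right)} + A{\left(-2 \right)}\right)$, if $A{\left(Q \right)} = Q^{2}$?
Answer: $- \frac{123820}{63} \approx -1965.4$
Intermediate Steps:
$K{\left(Z \right)} = \frac{1}{21 Z}$
$\left(-378 - 114\right) \left(K{\left(-9 \right)} + A{\left(-2 \right)}\right) = \left(-378 - 114\right) \left(\frac{1}{21 \left(-9\right)} + \left(-2\right)^{2}\right) = - 492 \left(\frac{1}{21} \left(- \frac{1}{9}\right) + 4\right) = - 492 \left(- \frac{1}{189} + 4\right) = \left(-492\right) \frac{755}{189} = - \frac{123820}{63}$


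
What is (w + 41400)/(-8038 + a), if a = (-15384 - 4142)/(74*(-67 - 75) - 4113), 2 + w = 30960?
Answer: -528973159/58752036 ≈ -9.0035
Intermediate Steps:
w = 30958 (w = -2 + 30960 = 30958)
a = 19526/14621 (a = -19526/(74*(-142) - 4113) = -19526/(-10508 - 4113) = -19526/(-14621) = -19526*(-1/14621) = 19526/14621 ≈ 1.3355)
(w + 41400)/(-8038 + a) = (30958 + 41400)/(-8038 + 19526/14621) = 72358/(-117504072/14621) = 72358*(-14621/117504072) = -528973159/58752036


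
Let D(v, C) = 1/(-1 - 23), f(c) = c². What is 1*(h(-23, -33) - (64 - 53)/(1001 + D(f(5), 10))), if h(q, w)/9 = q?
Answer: -4973025/24023 ≈ -207.01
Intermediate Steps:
h(q, w) = 9*q
D(v, C) = -1/24 (D(v, C) = 1/(-24) = -1/24)
1*(h(-23, -33) - (64 - 53)/(1001 + D(f(5), 10))) = 1*(9*(-23) - (64 - 53)/(1001 - 1/24)) = 1*(-207 - 11/24023/24) = 1*(-207 - 11*24/24023) = 1*(-207 - 1*264/24023) = 1*(-207 - 264/24023) = 1*(-4973025/24023) = -4973025/24023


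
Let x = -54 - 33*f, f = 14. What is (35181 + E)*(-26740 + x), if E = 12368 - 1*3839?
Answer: -1191359760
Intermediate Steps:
x = -516 (x = -54 - 33*14 = -54 - 462 = -516)
E = 8529 (E = 12368 - 3839 = 8529)
(35181 + E)*(-26740 + x) = (35181 + 8529)*(-26740 - 516) = 43710*(-27256) = -1191359760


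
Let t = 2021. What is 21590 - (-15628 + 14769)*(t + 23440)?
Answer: 21892589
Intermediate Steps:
21590 - (-15628 + 14769)*(t + 23440) = 21590 - (-15628 + 14769)*(2021 + 23440) = 21590 - (-859)*25461 = 21590 - 1*(-21870999) = 21590 + 21870999 = 21892589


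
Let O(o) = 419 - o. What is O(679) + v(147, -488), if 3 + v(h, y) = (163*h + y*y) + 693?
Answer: 262535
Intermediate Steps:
v(h, y) = 690 + y² + 163*h (v(h, y) = -3 + ((163*h + y*y) + 693) = -3 + ((163*h + y²) + 693) = -3 + ((y² + 163*h) + 693) = -3 + (693 + y² + 163*h) = 690 + y² + 163*h)
O(679) + v(147, -488) = (419 - 1*679) + (690 + (-488)² + 163*147) = (419 - 679) + (690 + 238144 + 23961) = -260 + 262795 = 262535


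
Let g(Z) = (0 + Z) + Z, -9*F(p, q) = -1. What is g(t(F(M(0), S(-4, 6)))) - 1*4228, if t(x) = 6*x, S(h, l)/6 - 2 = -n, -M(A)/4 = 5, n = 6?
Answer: -12680/3 ≈ -4226.7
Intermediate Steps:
M(A) = -20 (M(A) = -4*5 = -20)
S(h, l) = -24 (S(h, l) = 12 + 6*(-1*6) = 12 + 6*(-6) = 12 - 36 = -24)
F(p, q) = ⅑ (F(p, q) = -⅑*(-1) = ⅑)
g(Z) = 2*Z (g(Z) = Z + Z = 2*Z)
g(t(F(M(0), S(-4, 6)))) - 1*4228 = 2*(6*(⅑)) - 1*4228 = 2*(⅔) - 4228 = 4/3 - 4228 = -12680/3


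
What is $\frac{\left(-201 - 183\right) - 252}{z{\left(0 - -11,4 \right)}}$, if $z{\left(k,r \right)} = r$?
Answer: $-159$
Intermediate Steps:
$\frac{\left(-201 - 183\right) - 252}{z{\left(0 - -11,4 \right)}} = \frac{\left(-201 - 183\right) - 252}{4} = \left(-384 - 252\right) \frac{1}{4} = \left(-636\right) \frac{1}{4} = -159$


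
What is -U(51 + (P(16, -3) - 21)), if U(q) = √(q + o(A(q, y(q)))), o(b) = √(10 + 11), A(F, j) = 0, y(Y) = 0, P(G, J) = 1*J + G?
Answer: -√(43 + √21) ≈ -6.8980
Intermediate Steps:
P(G, J) = G + J (P(G, J) = J + G = G + J)
o(b) = √21
U(q) = √(q + √21)
-U(51 + (P(16, -3) - 21)) = -√((51 + ((16 - 3) - 21)) + √21) = -√((51 + (13 - 21)) + √21) = -√((51 - 8) + √21) = -√(43 + √21)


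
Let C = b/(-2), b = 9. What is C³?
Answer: -729/8 ≈ -91.125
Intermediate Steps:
C = -9/2 (C = 9/(-2) = 9*(-½) = -9/2 ≈ -4.5000)
C³ = (-9/2)³ = -729/8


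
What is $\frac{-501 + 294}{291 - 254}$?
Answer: $- \frac{207}{37} \approx -5.5946$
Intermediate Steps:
$\frac{-501 + 294}{291 - 254} = - \frac{207}{37}$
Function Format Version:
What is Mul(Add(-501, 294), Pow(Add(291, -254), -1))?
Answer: Rational(-207, 37) ≈ -5.5946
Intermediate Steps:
Mul(Add(-501, 294), Pow(Add(291, -254), -1)) = Mul(-207, Pow(37, -1)) = Mul(-207, Rational(1, 37)) = Rational(-207, 37)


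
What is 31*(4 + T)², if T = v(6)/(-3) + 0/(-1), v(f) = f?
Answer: 124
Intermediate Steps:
T = -2 (T = 6/(-3) + 0/(-1) = 6*(-⅓) + 0*(-1) = -2 + 0 = -2)
31*(4 + T)² = 31*(4 - 2)² = 31*2² = 31*4 = 124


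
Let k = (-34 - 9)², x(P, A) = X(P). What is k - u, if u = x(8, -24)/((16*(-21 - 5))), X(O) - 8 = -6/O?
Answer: 3076765/1664 ≈ 1849.0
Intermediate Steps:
X(O) = 8 - 6/O
x(P, A) = 8 - 6/P
u = -29/1664 (u = (8 - 6/8)/((16*(-21 - 5))) = (8 - 6*⅛)/((16*(-26))) = (8 - ¾)/(-416) = (29/4)*(-1/416) = -29/1664 ≈ -0.017428)
k = 1849 (k = (-43)² = 1849)
k - u = 1849 - 1*(-29/1664) = 1849 + 29/1664 = 3076765/1664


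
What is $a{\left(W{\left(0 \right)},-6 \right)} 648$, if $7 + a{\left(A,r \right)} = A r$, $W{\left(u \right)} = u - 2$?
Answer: $3240$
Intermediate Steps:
$W{\left(u \right)} = -2 + u$
$a{\left(A,r \right)} = -7 + A r$
$a{\left(W{\left(0 \right)},-6 \right)} 648 = \left(-7 + \left(-2 + 0\right) \left(-6\right)\right) 648 = \left(-7 - -12\right) 648 = \left(-7 + 12\right) 648 = 5 \cdot 648 = 3240$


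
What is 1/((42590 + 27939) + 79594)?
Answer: 1/150123 ≈ 6.6612e-6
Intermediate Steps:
1/((42590 + 27939) + 79594) = 1/(70529 + 79594) = 1/150123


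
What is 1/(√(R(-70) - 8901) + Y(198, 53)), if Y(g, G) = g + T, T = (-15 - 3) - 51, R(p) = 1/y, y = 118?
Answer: 15222/3013955 - I*√123937406/3013955 ≈ 0.0050505 - 0.0036937*I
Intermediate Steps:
R(p) = 1/118
T = -69 (T = -18 - 51 = -69)
Y(g, G) = -69 + g (Y(g, G) = g - 69 = -69 + g)
1/(√(R(-70) - 8901) + Y(198, 53)) = 1/(√(1/118 - 8901) + (-69 + 198)) = 1/(√(-1050317/118) + 129) = 1/(I*√123937406/118 + 129) = 1/(129 + I*√123937406/118)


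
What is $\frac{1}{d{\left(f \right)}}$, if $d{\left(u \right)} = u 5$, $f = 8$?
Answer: $\frac{1}{40} \approx 0.025$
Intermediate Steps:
$d{\left(u \right)} = 5 u$
$\frac{1}{d{\left(f \right)}} = \frac{1}{5 \cdot 8} = \frac{1}{40}$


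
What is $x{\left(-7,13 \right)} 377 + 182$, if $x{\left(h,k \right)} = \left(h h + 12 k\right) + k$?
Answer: $82368$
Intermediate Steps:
$x{\left(h,k \right)} = h^{2} + 13 k$ ($x{\left(h,k \right)} = \left(h^{2} + 12 k\right) + k = h^{2} + 13 k$)
$x{\left(-7,13 \right)} 377 + 182 = \left(\left(-7\right)^{2} + 13 \cdot 13\right) 377 + 182 = \left(49 + 169\right) 377 + 182 = 218 \cdot 377 + 182 = 82186 + 182 = 82368$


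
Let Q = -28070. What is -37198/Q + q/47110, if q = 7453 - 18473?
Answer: 10307617/9445555 ≈ 1.0913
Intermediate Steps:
q = -11020
-37198/Q + q/47110 = -37198/(-28070) - 11020/47110 = -37198*(-1/28070) - 11020*1/47110 = 2657/2005 - 1102/4711 = 10307617/9445555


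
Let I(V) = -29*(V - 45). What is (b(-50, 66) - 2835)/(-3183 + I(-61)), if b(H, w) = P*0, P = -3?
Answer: 2835/109 ≈ 26.009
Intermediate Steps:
I(V) = 1305 - 29*V (I(V) = -29*(-45 + V) = 1305 - 29*V)
b(H, w) = 0 (b(H, w) = -3*0 = 0)
(b(-50, 66) - 2835)/(-3183 + I(-61)) = (0 - 2835)/(-3183 + (1305 - 29*(-61))) = -2835/(-3183 + (1305 + 1769)) = -2835/(-3183 + 3074) = -2835/(-109) = -2835*(-1/109) = 2835/109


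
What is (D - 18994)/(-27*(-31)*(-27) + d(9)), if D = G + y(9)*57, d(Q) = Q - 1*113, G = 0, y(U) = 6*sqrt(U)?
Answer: 17968/22703 ≈ 0.79144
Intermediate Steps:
d(Q) = -113 + Q (d(Q) = Q - 113 = -113 + Q)
D = 1026 (D = 0 + (6*sqrt(9))*57 = 0 + (6*3)*57 = 0 + 18*57 = 0 + 1026 = 1026)
(D - 18994)/(-27*(-31)*(-27) + d(9)) = (1026 - 18994)/(-27*(-31)*(-27) + (-113 + 9)) = -17968/(837*(-27) - 104) = -17968/(-22599 - 104) = -17968/(-22703) = -17968*(-1/22703) = 17968/22703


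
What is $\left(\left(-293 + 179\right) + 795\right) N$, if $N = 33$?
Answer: $22473$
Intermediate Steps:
$\left(\left(-293 + 179\right) + 795\right) N = \left(\left(-293 + 179\right) + 795\right) 33 = \left(-114 + 795\right) 33 = 681 \cdot 33 = 22473$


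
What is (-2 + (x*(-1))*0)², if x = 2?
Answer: 4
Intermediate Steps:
(-2 + (x*(-1))*0)² = (-2 + (2*(-1))*0)² = (-2 - 2*0)² = (-2 + 0)² = (-2)² = 4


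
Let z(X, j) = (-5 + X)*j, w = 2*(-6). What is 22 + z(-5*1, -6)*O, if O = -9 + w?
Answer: -1238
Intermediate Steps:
w = -12
O = -21 (O = -9 - 12 = -21)
z(X, j) = j*(-5 + X)
22 + z(-5*1, -6)*O = 22 - 6*(-5 - 5*1)*(-21) = 22 - 6*(-5 - 5)*(-21) = 22 - 6*(-10)*(-21) = 22 + 60*(-21) = 22 - 1260 = -1238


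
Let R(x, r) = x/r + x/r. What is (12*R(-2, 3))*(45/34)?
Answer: -360/17 ≈ -21.176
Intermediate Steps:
R(x, r) = 2*x/r
(12*R(-2, 3))*(45/34) = (12*(2*(-2)/3))*(45/34) = (12*(2*(-2)*(1/3)))*(45*(1/34)) = (12*(-4/3))*(45/34) = -16*45/34 = -360/17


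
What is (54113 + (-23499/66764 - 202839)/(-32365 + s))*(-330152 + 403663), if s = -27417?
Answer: 15877932862027701809/3991285448 ≈ 3.9781e+9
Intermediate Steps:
(54113 + (-23499/66764 - 202839)/(-32365 + s))*(-330152 + 403663) = (54113 + (-23499/66764 - 202839)/(-32365 - 27417))*(-330152 + 403663) = (54113 + (-23499*1/66764 - 202839)/(-59782))*73511 = (54113 + (-23499/66764 - 202839)*(-1/59782))*73511 = (54113 - 13542366495/66764*(-1/59782))*73511 = (54113 + 13542366495/3991285448)*73511 = (215993971814119/3991285448)*73511 = 15877932862027701809/3991285448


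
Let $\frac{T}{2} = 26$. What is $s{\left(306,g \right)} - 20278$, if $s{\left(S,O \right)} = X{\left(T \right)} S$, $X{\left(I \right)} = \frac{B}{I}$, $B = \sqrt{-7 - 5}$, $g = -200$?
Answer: $-20278 + \frac{153 i \sqrt{3}}{13} \approx -20278.0 + 20.385 i$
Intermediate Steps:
$B = 2 i \sqrt{3}$ ($B = \sqrt{-12} = 2 i \sqrt{3} \approx 3.4641 i$)
$T = 52$ ($T = 2 \cdot 26 = 52$)
$X{\left(I \right)} = \frac{2 i \sqrt{3}}{I}$
$s{\left(S,O \right)} = \frac{i S \sqrt{3}}{26}$ ($s{\left(S,O \right)} = \frac{2 i \sqrt{3}}{52} S = 2 i \sqrt{3} \cdot \frac{1}{52} S = \frac{i \sqrt{3}}{26} S = \frac{i S \sqrt{3}}{26}$)
$s{\left(306,g \right)} - 20278 = \frac{1}{26} i 306 \sqrt{3} - 20278 = \frac{153 i \sqrt{3}}{13} - 20278 = -20278 + \frac{153 i \sqrt{3}}{13}$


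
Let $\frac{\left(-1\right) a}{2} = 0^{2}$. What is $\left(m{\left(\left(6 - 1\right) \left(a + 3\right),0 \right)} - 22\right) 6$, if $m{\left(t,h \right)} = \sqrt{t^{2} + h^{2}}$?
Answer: $-42$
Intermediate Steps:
$a = 0$ ($a = - 2 \cdot 0^{2} = \left(-2\right) 0 = 0$)
$m{\left(t,h \right)} = \sqrt{h^{2} + t^{2}}$
$\left(m{\left(\left(6 - 1\right) \left(a + 3\right),0 \right)} - 22\right) 6 = \left(\sqrt{0^{2} + \left(\left(6 - 1\right) \left(0 + 3\right)\right)^{2}} - 22\right) 6 = \left(\sqrt{0 + \left(5 \cdot 3\right)^{2}} - 22\right) 6 = \left(\sqrt{0 + 15^{2}} - 22\right) 6 = \left(\sqrt{0 + 225} - 22\right) 6 = \left(\sqrt{225} - 22\right) 6 = \left(15 - 22\right) 6 = \left(-7\right) 6 = -42$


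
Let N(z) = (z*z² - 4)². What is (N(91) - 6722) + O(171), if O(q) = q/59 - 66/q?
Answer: 1909723997995870/3363 ≈ 5.6786e+11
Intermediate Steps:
O(q) = -66/q + q/59 (O(q) = q*(1/59) - 66/q = q/59 - 66/q = -66/q + q/59)
N(z) = (-4 + z³)² (N(z) = (z³ - 4)² = (-4 + z³)²)
(N(91) - 6722) + O(171) = ((-4 + 91³)² - 6722) + (-66/171 + (1/59)*171) = ((-4 + 753571)² - 6722) + (-66*1/171 + 171/59) = (753567² - 6722) + (-22/57 + 171/59) = (567863223489 - 6722) + 8449/3363 = 567863216767 + 8449/3363 = 1909723997995870/3363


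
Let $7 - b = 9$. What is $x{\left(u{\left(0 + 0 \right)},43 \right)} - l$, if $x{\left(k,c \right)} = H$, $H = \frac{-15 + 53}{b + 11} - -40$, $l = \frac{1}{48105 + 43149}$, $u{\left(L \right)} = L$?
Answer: $\frac{12106361}{273762} \approx 44.222$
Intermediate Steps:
$b = -2$ ($b = 7 - 9 = -2$)
$l = \frac{1}{91254} \approx 1.0958 \cdot 10^{-5}$
$H = \frac{398}{9}$ ($H = \frac{-15 + 53}{-2 + 11} - -40 = \frac{38}{9} + 40 = \frac{398}{9} \approx 44.222$)
$x{\left(k,c \right)} = \frac{398}{9}$
$x{\left(u{\left(0 + 0 \right)},43 \right)} - l = \frac{398}{9} - \frac{1}{91254} = \frac{12106361}{273762}$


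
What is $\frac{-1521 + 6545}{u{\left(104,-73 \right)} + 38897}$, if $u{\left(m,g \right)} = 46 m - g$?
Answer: $\frac{2512}{21877} \approx 0.11482$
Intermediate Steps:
$u{\left(m,g \right)} = - g + 46 m$
$\frac{-1521 + 6545}{u{\left(104,-73 \right)} + 38897} = \frac{-1521 + 6545}{\left(\left(-1\right) \left(-73\right) + 46 \cdot 104\right) + 38897} = \frac{5024}{\left(73 + 4784\right) + 38897} = \frac{5024}{4857 + 38897} = \frac{5024}{43754} = 5024 \cdot \frac{1}{43754} = \frac{2512}{21877}$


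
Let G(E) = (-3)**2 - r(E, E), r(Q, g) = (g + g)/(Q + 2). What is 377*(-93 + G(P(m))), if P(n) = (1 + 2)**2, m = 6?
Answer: -355134/11 ≈ -32285.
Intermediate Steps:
r(Q, g) = 2*g/(2 + Q) (r(Q, g) = (2*g)/(2 + Q) = 2*g/(2 + Q))
P(n) = 9 (P(n) = 3**2 = 9)
G(E) = 9 - 2*E/(2 + E) (G(E) = (-3)**2 - 2*E/(2 + E) = 9 - 2*E/(2 + E))
377*(-93 + G(P(m))) = 377*(-93 + (18 + 7*9)/(2 + 9)) = 377*(-93 + (18 + 63)/11) = 377*(-93 + (1/11)*81) = 377*(-93 + 81/11) = 377*(-942/11) = -355134/11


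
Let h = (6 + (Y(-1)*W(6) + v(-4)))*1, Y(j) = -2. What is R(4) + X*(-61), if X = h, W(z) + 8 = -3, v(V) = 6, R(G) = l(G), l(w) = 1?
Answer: -2073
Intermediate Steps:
R(G) = 1
W(z) = -11 (W(z) = -8 - 3 = -11)
h = 34 (h = (6 + (-2*(-11) + 6))*1 = (6 + (22 + 6))*1 = (6 + 28)*1 = 34*1 = 34)
X = 34
R(4) + X*(-61) = 1 + 34*(-61) = 1 - 2074 = -2073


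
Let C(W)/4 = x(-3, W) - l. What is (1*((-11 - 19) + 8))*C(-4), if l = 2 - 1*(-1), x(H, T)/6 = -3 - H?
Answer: 264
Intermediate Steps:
x(H, T) = -18 - 6*H (x(H, T) = 6*(-3 - H) = -18 - 6*H)
l = 3 (l = 2 + 1 = 3)
C(W) = -12 (C(W) = 4*((-18 - 6*(-3)) - 1*3) = 4*((-18 + 18) - 3) = 4*(0 - 3) = 4*(-3) = -12)
(1*((-11 - 19) + 8))*C(-4) = (1*((-11 - 19) + 8))*(-12) = (1*(-30 + 8))*(-12) = (1*(-22))*(-12) = -22*(-12) = 264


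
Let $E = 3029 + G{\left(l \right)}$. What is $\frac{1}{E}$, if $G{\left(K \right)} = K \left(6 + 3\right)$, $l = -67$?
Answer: $\frac{1}{2426} \approx 0.0004122$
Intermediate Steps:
$G{\left(K \right)} = 9 K$ ($G{\left(K \right)} = K 9 = 9 K$)
$E = 2426$ ($E = 3029 + 9 \left(-67\right) = 3029 - 603 = 2426$)
$\frac{1}{E} = \frac{1}{2426}$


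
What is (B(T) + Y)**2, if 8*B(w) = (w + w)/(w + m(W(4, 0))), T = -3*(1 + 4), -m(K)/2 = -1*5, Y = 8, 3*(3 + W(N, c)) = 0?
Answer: 1225/16 ≈ 76.563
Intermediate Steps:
W(N, c) = -3 (W(N, c) = -3 + (1/3)*0 = -3 + 0 = -3)
m(K) = 10 (m(K) = -(-2)*5 = -2*(-5) = 10)
T = -15 (T = -3*5 = -15)
B(w) = w/(4*(10 + w)) (B(w) = ((w + w)/(w + 10))/8 = ((2*w)/(10 + w))/8 = (2*w/(10 + w))/8 = w/(4*(10 + w)))
(B(T) + Y)**2 = ((1/4)*(-15)/(10 - 15) + 8)**2 = ((1/4)*(-15)/(-5) + 8)**2 = ((1/4)*(-15)*(-1/5) + 8)**2 = (3/4 + 8)**2 = (35/4)**2 = 1225/16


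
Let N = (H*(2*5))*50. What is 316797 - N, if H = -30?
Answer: 331797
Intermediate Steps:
N = -15000 (N = -60*5*50 = -30*10*50 = -300*50 = -15000)
316797 - N = 316797 - 1*(-15000) = 316797 + 15000 = 331797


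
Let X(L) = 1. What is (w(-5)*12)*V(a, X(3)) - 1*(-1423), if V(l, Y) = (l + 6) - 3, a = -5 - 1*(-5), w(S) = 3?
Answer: 1531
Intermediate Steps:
a = 0 (a = -5 + 5 = 0)
V(l, Y) = 3 + l (V(l, Y) = (6 + l) - 3 = 3 + l)
(w(-5)*12)*V(a, X(3)) - 1*(-1423) = (3*12)*(3 + 0) - 1*(-1423) = 36*3 + 1423 = 108 + 1423 = 1531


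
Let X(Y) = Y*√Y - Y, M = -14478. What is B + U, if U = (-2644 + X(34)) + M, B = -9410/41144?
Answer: -352937937/20572 + 34*√34 ≈ -16958.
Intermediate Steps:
X(Y) = Y^(3/2) - Y
B = -4705/20572 (B = -9410*1/41144 = -4705/20572 ≈ -0.22871)
U = -17156 + 34*√34 (U = (-2644 + (34^(3/2) - 1*34)) - 14478 = (-2644 + (34*√34 - 34)) - 14478 = (-2644 + (-34 + 34*√34)) - 14478 = (-2678 + 34*√34) - 14478 = -17156 + 34*√34 ≈ -16958.)
B + U = -4705/20572 + (-17156 + 34*√34) = -352937937/20572 + 34*√34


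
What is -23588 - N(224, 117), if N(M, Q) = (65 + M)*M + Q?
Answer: -88441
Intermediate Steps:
N(M, Q) = Q + M*(65 + M) (N(M, Q) = M*(65 + M) + Q = Q + M*(65 + M))
-23588 - N(224, 117) = -23588 - (117 + 224² + 65*224) = -23588 - (117 + 50176 + 14560) = -23588 - 1*64853 = -23588 - 64853 = -88441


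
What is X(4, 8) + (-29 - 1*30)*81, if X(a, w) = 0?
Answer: -4779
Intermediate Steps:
X(4, 8) + (-29 - 1*30)*81 = 0 + (-29 - 1*30)*81 = 0 + (-29 - 30)*81 = 0 - 59*81 = 0 - 4779 = -4779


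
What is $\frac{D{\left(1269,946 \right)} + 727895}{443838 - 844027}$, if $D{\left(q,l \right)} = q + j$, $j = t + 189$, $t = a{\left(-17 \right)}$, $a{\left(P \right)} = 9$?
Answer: $- \frac{729362}{400189} \approx -1.8225$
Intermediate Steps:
$t = 9$
$j = 198$ ($j = 9 + 189 = 198$)
$D{\left(q,l \right)} = 198 + q$ ($D{\left(q,l \right)} = q + 198 = 198 + q$)
$\frac{D{\left(1269,946 \right)} + 727895}{443838 - 844027} = \frac{\left(198 + 1269\right) + 727895}{443838 - 844027} = \frac{1467 + 727895}{-400189} = 729362 \left(- \frac{1}{400189}\right) = - \frac{729362}{400189}$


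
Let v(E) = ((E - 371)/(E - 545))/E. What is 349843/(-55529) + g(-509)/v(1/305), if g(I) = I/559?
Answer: -1125656042499559/178546014468445 ≈ -6.3046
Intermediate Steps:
g(I) = I/559 (g(I) = I*(1/559) = I/559)
v(E) = (-371 + E)/(E*(-545 + E)) (v(E) = ((-371 + E)/(-545 + E))/E = (-371 + E)/(E*(-545 + E)))
349843/(-55529) + g(-509)/v(1/305) = 349843/(-55529) + ((1/559)*(-509))/(((-371 + 1/305)/((1/305)*(-545 + 1/305)))) = 349843*(-1/55529) - 509*(-545 + 1/305)/(305*(-371 + 1/305))/559 = -349843/55529 - 509/(559*(305*(-113154/305)/(-166224/305))) = -349843/55529 - 509/(559*(305*(-305/166224)*(-113154/305))) = -349843/55529 - 509/(559*5751995/27704) = -349843/55529 - 509/559*27704/5751995 = -349843/55529 - 14101336/3215365205 = -1125656042499559/178546014468445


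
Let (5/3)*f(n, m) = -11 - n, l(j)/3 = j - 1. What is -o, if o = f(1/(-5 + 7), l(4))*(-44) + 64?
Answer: -1838/5 ≈ -367.60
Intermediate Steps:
l(j) = -3 + 3*j (l(j) = 3*(j - 1) = 3*(-1 + j) = -3 + 3*j)
f(n, m) = -33/5 - 3*n/5 (f(n, m) = 3*(-11 - n)/5 = -33/5 - 3*n/5)
o = 1838/5 (o = (-33/5 - 3/(5*(-5 + 7)))*(-44) + 64 = (-33/5 - ⅗/2)*(-44) + 64 = (-33/5 - ⅗*½)*(-44) + 64 = (-33/5 - 3/10)*(-44) + 64 = -69/10*(-44) + 64 = 1518/5 + 64 = 1838/5 ≈ 367.60)
-o = -1*1838/5 = -1838/5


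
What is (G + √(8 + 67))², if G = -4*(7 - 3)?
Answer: 331 - 160*√3 ≈ 53.872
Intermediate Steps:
G = -16 (G = -4*4 = -16)
(G + √(8 + 67))² = (-16 + √(8 + 67))² = (-16 + √75)² = (-16 + 5*√3)²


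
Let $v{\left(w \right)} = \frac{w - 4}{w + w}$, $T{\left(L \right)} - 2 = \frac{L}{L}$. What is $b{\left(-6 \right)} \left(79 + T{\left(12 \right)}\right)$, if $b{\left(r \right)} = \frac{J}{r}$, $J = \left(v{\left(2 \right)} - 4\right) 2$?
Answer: $123$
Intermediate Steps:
$T{\left(L \right)} = 3$ ($T{\left(L \right)} = 2 + \frac{L}{L} = 2 + 1 = 3$)
$v{\left(w \right)} = \frac{-4 + w}{2 w}$
$J = -9$ ($J = \left(\frac{-4 + 2}{2 \cdot 2} - 4\right) 2 = \left(\frac{1}{2} \cdot \frac{1}{2} \left(-2\right) - 4\right) 2 = \left(- \frac{1}{2} - 4\right) 2 = \left(- \frac{9}{2}\right) 2 = -9$)
$b{\left(r \right)} = - \frac{9}{r}$
$b{\left(-6 \right)} \left(79 + T{\left(12 \right)}\right) = - \frac{9}{-6} \left(79 + 3\right) = \left(-9\right) \left(- \frac{1}{6}\right) 82 = \frac{3}{2} \cdot 82 = 123$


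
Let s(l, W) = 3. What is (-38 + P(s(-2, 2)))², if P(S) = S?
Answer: 1225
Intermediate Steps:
(-38 + P(s(-2, 2)))² = (-38 + 3)² = (-35)² = 1225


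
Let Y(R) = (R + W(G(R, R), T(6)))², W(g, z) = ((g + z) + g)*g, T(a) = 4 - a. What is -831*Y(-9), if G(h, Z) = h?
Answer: -24299271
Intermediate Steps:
W(g, z) = g*(z + 2*g) (W(g, z) = (z + 2*g)*g = g*(z + 2*g))
Y(R) = (R + R*(-2 + 2*R))² (Y(R) = (R + R*((4 - 1*6) + 2*R))² = (R + R*((4 - 6) + 2*R))² = (R + R*(-2 + 2*R))²)
-831*Y(-9) = -831*(-9)²*(-1 + 2*(-9))² = -67311*(-1 - 18)² = -67311*(-19)² = -67311*361 = -831*29241 = -24299271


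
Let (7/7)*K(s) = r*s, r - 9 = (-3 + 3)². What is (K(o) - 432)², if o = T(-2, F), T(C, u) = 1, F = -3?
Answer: 178929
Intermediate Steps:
r = 9 (r = 9 + (-3 + 3)² = 9 + 0² = 9 + 0 = 9)
o = 1
K(s) = 9*s
(K(o) - 432)² = (9*1 - 432)² = (9 - 432)² = (-423)² = 178929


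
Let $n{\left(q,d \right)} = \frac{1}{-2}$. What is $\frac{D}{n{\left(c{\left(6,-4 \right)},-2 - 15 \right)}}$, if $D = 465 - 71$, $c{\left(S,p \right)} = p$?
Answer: $-788$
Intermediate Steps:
$n{\left(q,d \right)} = - \frac{1}{2}$
$D = 394$ ($D = 465 - 71 = 394$)
$\frac{D}{n{\left(c{\left(6,-4 \right)},-2 - 15 \right)}} = \frac{394}{- \frac{1}{2}} = 394 \left(-2\right) = -788$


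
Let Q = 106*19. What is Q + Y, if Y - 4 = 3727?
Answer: 5745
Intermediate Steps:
Q = 2014
Y = 3731 (Y = 4 + 3727 = 3731)
Q + Y = 2014 + 3731 = 5745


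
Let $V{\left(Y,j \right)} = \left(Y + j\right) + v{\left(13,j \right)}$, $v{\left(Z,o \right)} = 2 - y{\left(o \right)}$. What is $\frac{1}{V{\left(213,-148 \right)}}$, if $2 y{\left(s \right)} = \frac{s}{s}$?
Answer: $\frac{2}{133} \approx 0.015038$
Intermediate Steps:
$y{\left(s \right)} = \frac{1}{2}$ ($y{\left(s \right)} = \frac{s \frac{1}{s}}{2} = \frac{1}{2} \cdot 1 = \frac{1}{2}$)
$v{\left(Z,o \right)} = \frac{3}{2}$ ($v{\left(Z,o \right)} = 2 - \frac{1}{2} = \frac{3}{2}$)
$V{\left(Y,j \right)} = \frac{3}{2} + Y + j$ ($V{\left(Y,j \right)} = \left(Y + j\right) + \frac{3}{2} = \frac{3}{2} + Y + j$)
$\frac{1}{V{\left(213,-148 \right)}} = \frac{1}{\frac{3}{2} + 213 - 148} = \frac{1}{\frac{133}{2}} = \frac{2}{133}$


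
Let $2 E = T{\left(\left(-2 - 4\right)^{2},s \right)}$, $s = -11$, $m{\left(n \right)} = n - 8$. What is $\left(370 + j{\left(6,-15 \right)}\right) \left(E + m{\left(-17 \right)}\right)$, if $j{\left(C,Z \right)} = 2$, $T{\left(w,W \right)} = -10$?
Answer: $-11160$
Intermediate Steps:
$m{\left(n \right)} = -8 + n$
$E = -5$ ($E = \frac{1}{2} \left(-10\right) = -5$)
$\left(370 + j{\left(6,-15 \right)}\right) \left(E + m{\left(-17 \right)}\right) = \left(370 + 2\right) \left(-5 - 25\right) = 372 \left(-5 - 25\right) = 372 \left(-30\right) = -11160$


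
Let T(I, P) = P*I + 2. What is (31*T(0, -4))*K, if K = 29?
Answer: 1798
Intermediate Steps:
T(I, P) = 2 + I*P (T(I, P) = I*P + 2 = 2 + I*P)
(31*T(0, -4))*K = (31*(2 + 0*(-4)))*29 = (31*(2 + 0))*29 = (31*2)*29 = 62*29 = 1798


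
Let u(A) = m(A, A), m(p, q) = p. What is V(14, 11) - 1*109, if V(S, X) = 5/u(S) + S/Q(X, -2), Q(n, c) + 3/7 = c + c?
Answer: -48523/434 ≈ -111.80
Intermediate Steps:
Q(n, c) = -3/7 + 2*c (Q(n, c) = -3/7 + (c + c) = -3/7 + 2*c)
u(A) = A
V(S, X) = 5/S - 7*S/31 (V(S, X) = 5/S + S/(-3/7 + 2*(-2)) = 5/S + S/(-3/7 - 4) = 5/S + S/(-31/7) = 5/S + S*(-7/31) = 5/S - 7*S/31)
V(14, 11) - 1*109 = (5/14 - 7/31*14) - 1*109 = (5*(1/14) - 98/31) - 109 = (5/14 - 98/31) - 109 = -1217/434 - 109 = -48523/434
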